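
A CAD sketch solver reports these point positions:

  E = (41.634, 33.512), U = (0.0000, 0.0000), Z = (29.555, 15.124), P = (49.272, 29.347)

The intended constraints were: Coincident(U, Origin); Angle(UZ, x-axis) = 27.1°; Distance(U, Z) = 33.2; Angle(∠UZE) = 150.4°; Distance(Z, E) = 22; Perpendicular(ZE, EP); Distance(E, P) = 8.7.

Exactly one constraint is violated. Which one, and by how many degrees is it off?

Perpendicular(ZE, EP) — off by 4.70°.

U = (0.00, 0.00) ✓; UZ at 27.10° ✓; |UZ| = 33.20 ✓; ∠UZE = 150.4° ✓; |ZE| = 22.00 ✓; ∠(ZE, EP) = 85.30° ✗; |EP| = 8.700 ✓.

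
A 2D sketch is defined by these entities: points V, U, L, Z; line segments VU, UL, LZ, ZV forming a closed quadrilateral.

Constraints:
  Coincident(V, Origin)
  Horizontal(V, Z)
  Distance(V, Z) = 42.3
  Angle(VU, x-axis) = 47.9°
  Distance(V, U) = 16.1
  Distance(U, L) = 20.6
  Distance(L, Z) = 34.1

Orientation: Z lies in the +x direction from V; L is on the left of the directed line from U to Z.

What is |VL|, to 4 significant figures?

36.67

Checks: |UL| = 20.60 ✓; |LZ| = 34.10 ✓.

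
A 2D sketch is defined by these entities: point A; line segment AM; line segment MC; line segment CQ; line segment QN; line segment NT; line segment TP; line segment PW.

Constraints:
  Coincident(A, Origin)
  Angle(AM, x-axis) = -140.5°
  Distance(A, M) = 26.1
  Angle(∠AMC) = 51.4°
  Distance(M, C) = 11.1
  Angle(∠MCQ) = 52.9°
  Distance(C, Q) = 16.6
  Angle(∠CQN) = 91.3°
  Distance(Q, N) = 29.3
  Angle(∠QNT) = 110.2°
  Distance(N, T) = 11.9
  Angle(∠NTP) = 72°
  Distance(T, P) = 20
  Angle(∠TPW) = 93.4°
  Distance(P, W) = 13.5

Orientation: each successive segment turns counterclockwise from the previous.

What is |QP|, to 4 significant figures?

17.96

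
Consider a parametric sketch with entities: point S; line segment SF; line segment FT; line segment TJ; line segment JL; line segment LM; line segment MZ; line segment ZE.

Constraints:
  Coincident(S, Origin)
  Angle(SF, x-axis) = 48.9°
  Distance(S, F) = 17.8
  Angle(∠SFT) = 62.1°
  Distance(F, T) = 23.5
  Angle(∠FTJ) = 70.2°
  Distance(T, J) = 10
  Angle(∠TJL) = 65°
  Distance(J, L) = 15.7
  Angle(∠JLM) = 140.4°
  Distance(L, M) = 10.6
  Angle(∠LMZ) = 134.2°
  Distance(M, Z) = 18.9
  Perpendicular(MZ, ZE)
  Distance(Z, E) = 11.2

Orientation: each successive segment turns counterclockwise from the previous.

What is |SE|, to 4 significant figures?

40.61

∠LMZ = 134.2° gives MZ at 117.0° from the x-axis; with |MZ| = 18.9, Z = (-1.821, 43.95). MZ is perpendicular to ZE, so ZE runs at -153.0°; with |ZE| = 11.2, E = (-11.80, 38.86). Then |SE| = |E − S| = 40.61.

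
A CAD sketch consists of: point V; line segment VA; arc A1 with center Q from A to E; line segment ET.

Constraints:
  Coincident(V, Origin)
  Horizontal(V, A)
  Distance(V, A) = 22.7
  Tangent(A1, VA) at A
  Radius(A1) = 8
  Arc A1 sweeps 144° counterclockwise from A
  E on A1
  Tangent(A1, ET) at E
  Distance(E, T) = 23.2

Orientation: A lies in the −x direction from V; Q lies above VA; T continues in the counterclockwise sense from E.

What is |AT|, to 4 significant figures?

31.43

V is at the origin; V and A share the same y with |VA| = 22.7 and A on the −x side, so A = (-22.70, 0.000). The tangent condition forces QA to be normal to VA, so Q = A + (0, 8) = (-22.70, 8.000). On A1, A sits at bearing -90° from Q; a 144° counterclockwise sweep puts E at bearing 54°, so E = Q + 8.0·(cos 54°, sin 54°) = (-18.00, 14.47). Tangency of A1 to ET means the radius QE is perpendicular to ET, so ET runs along (−sin 54°, cos 54°); with |ET| = 23.2, T = (-36.77, 28.11). Then |AT| = |T − A| = 31.43.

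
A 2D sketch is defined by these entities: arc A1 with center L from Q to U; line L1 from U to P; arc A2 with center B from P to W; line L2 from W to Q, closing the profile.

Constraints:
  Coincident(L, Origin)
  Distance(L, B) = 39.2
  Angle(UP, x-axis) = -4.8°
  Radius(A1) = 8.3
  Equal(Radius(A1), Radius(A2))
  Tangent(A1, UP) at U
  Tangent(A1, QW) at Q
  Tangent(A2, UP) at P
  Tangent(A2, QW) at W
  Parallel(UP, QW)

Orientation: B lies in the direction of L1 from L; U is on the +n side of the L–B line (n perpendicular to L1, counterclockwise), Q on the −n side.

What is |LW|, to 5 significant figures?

40.069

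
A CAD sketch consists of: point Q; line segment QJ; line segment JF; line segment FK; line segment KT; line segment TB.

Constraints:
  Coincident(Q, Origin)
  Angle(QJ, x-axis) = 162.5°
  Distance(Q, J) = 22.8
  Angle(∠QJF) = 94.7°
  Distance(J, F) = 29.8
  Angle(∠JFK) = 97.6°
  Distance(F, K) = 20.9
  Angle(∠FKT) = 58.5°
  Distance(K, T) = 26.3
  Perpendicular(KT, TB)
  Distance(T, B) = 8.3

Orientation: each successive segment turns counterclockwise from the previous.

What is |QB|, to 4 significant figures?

24.48

Q is at the origin; QJ runs at 162.5° with length 22.8, so J = (-21.74, 6.856). ∠QJF = 94.7° gives JF at -112.2° from the x-axis; with |JF| = 29.8, F = (-33.00, -20.73). ∠JFK = 97.6° gives FK at -29.80° from the x-axis; with |FK| = 20.9, K = (-14.87, -31.12). ∠FKT = 58.5° gives KT at 91.70° from the x-axis; with |KT| = 26.3, T = (-15.65, -4.833). The perpendicularity gives TB at right angles to KT, so TB runs at -178.3°; with |TB| = 8.3, B = (-23.94, -5.079). Then |QB| = |B − Q| = 24.48.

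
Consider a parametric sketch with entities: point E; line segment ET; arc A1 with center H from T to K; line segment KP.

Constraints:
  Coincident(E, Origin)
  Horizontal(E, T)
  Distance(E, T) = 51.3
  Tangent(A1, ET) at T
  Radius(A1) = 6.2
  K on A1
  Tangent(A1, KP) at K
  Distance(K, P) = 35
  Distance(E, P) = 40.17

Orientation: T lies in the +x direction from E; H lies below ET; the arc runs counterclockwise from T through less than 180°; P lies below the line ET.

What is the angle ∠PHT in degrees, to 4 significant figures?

133.9°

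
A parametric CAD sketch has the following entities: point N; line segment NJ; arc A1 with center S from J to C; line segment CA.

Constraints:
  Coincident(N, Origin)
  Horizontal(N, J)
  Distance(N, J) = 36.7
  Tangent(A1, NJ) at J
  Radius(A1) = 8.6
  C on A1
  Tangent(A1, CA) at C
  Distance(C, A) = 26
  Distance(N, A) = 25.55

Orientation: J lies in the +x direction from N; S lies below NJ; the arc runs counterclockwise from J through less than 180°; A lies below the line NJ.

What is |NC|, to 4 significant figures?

30.46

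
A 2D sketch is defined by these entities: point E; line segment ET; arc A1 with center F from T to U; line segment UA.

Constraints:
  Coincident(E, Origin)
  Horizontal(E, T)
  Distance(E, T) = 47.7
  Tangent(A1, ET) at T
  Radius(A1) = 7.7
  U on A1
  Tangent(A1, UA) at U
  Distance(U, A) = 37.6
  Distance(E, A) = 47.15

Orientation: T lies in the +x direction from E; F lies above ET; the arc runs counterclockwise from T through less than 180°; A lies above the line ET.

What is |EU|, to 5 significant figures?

54.673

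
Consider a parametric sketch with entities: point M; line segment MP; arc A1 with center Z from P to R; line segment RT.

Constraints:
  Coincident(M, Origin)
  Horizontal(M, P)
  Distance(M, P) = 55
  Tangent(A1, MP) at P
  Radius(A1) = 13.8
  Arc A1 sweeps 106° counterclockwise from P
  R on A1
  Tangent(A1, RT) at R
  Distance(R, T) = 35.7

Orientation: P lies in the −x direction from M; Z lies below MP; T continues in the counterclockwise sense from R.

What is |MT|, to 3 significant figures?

78.2

On A1, P sits at bearing 90° from Z; a 106° counterclockwise sweep puts R at bearing 196°, so R = Z + 13.8·(cos 196°, sin 196°) = (-68.3, -17.6). The tangent condition forces ZR to be normal to RT, so RT runs along (−sin 196°, cos 196°); with |RT| = 35.7, T = (-58.4, -51.9). Then |MT| = |T − M| = 78.2.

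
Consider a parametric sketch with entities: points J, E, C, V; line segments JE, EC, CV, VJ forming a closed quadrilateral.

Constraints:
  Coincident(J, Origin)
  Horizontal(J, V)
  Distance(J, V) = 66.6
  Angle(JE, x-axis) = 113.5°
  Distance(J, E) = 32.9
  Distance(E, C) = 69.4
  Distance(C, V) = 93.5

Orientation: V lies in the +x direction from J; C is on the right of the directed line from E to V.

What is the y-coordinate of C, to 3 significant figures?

-39.0

J is at the origin; JV is horizontal with |JV| = 66.6 and V in +x, so V = (66.6, 0). JE runs at 113.5° with |JE| = 32.9, so E = (-13.1, 30.2). C is determined by |EC| = 69.4 and |CV| = 93.5 together: it lies at the intersection of circle(E, 69.4) and circle(V, 93.5). With |EV| = 85.2, the foot of the radical line on EV is 19.6 from E and the perpendicular offset is √(69.4² − 19.6²) = 66.6. Taking the right-of-EV solution: C = (-18.4, -39.0).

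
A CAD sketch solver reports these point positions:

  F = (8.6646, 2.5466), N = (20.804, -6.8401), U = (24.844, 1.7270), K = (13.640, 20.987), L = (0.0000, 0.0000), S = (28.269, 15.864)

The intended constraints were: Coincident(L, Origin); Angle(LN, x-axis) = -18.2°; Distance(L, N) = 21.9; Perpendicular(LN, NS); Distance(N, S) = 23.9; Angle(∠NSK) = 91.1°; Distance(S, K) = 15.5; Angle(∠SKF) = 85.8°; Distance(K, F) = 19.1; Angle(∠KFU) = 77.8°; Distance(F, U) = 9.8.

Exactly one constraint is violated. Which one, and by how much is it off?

Distance(F, U) = 9.8 — off by 6.40.

L = (0.00, 0.00) ✓; LN at -18.20° ✓; |LN| = 21.90 ✓; ∠(LN, NS) = 90.00° ✓; |NS| = 23.90 ✓; ∠NSK = 91.10° ✓; |SK| = 15.50 ✓; ∠SKF = 85.80° ✓; |KF| = 19.10 ✓; ∠KFU = 77.80° ✓; |FU| = 16.20 ✗.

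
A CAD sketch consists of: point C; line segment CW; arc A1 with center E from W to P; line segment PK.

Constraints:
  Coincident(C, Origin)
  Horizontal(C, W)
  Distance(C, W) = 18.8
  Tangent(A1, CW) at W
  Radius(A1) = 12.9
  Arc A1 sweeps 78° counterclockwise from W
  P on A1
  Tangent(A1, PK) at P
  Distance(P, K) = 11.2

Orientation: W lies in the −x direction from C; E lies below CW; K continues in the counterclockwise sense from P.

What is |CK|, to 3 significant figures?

39.8

C is at the origin; CW is horizontal with |CW| = 18.8 and W on the −x side, so W = (-18.8, 0.00). A1 meets CW tangentially, so EW is at right angles to CW, so E = W + (0, -12.9) = (-18.8, -12.9). On A1, W sits at bearing 90° from E; a 78° counterclockwise sweep puts P at bearing 168°, so P = E + 12.9·(cos 168°, sin 168°) = (-31.4, -10.2). Since A1 is tangent to PK there, EP ⟂ PK, so PK runs along (−sin 168°, cos 168°); with |PK| = 11.2, K = (-33.7, -21.2). Then |CK| = |K − C| = 39.8.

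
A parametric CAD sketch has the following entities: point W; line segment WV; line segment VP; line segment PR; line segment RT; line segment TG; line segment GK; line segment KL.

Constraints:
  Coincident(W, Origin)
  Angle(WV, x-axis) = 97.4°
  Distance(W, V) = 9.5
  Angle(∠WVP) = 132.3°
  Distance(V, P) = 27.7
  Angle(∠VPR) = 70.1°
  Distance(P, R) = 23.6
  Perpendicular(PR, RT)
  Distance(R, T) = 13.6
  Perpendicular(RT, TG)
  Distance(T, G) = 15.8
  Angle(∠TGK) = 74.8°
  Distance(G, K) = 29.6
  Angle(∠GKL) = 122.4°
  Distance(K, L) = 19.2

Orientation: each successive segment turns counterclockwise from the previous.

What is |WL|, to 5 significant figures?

52.698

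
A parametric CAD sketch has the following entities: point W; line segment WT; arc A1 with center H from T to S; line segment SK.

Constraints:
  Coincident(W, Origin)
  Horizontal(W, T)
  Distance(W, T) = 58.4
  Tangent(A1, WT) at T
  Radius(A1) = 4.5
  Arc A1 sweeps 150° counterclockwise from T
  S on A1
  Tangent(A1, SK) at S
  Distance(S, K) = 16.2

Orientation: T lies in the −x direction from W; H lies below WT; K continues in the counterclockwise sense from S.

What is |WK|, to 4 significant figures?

49.45

On A1, T sits at bearing 90° from H; a 150° counterclockwise sweep puts S at bearing 240°, so S = H + 4.5·(cos 240°, sin 240°) = (-60.65, -8.397). Tangency of A1 to SK means the radius HS is perpendicular to SK, so SK runs along (−sin 240°, cos 240°); with |SK| = 16.2, K = (-46.62, -16.50). Then |WK| = |K − W| = 49.45.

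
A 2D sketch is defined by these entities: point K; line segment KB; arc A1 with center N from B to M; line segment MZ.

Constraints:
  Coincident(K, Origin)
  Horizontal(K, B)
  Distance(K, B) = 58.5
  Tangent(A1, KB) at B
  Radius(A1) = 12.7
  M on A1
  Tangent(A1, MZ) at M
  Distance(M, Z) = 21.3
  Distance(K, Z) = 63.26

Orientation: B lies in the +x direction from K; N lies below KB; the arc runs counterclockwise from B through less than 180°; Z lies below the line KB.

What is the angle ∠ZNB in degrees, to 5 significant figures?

163.95°

K is at the origin; K and B share the same y with |KB| = 58.5 and B on the +x side, so B = (58.500, 0.0000). A1 meets KB tangentially, so NB is at right angles to KB, so N = B + (0, -12.7) = (58.500, -12.700). Since NM ⟂ MZ (tangency), |NZ| = √(12.7² + 21.3²) = 24.799 regardless of where M sits on A1. So Z lies on both circle(K, 63.26) and circle(N, 24.799); the below-KB intersection is Z = (51.645, -36.533). M is the foot of the tangent from Z: M = (46.219, -15.935).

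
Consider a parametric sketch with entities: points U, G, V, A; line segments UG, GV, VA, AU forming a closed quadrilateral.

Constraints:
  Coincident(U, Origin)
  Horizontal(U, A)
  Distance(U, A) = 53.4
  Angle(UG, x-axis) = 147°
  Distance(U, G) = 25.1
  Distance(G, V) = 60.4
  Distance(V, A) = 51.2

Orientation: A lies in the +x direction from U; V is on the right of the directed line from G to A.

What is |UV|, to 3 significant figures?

37.7

Checks: |GV| = 60.40 ✓; |VA| = 51.20 ✓.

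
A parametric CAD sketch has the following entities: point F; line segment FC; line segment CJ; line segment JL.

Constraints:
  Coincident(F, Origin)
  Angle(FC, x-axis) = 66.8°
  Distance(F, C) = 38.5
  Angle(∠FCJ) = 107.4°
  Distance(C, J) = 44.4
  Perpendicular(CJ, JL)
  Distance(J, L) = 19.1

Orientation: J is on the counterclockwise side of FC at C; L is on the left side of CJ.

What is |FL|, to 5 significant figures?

58.629

∠FCJ = 107.4°, so CJ runs at 66.8° + (180° − 107.4°) = 139.40° from the x-axis; with |CJ| = 44.4, J = C + 44.4·(cos 139.40°, sin 139.40°) = (-18.545, 64.281). CJ is perpendicular to JL; with |JL| = 19.1 on the left of CJ, L = J + 19.1·(-0.65077, -0.75927) = (-30.975, 49.779). Then |FL| = |L − F| = 58.629.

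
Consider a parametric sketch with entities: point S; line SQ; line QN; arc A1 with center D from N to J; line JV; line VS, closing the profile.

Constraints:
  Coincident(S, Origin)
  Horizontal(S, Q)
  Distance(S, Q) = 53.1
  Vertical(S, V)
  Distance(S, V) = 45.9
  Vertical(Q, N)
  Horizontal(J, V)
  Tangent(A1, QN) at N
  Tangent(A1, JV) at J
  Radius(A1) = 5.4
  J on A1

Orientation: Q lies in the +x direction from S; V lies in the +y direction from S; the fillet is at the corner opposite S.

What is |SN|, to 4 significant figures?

66.78

S is at the origin; SQ is horizontal with |SQ| = 53.1 and Q on the +x side, so Q = (53.10, 0.000). S and V share the same x with |SV| = 45.9 and V on the +y side, so V = (0.000, 45.90). The virtual corner opposite S is at (53.10, 45.90). Since A1 is tangent to QN there, DN ⟂ QN and A1 meets JV tangentially, so DJ is at right angles to JV, with radius 5.4, so the center D sits 5.4 in from both sides at D = (47.70, 40.50). That places the tangent points at N = (53.10, 40.50) on QN and J = (47.70, 45.90) on JV. Then |SN| = |N − S| = 66.78.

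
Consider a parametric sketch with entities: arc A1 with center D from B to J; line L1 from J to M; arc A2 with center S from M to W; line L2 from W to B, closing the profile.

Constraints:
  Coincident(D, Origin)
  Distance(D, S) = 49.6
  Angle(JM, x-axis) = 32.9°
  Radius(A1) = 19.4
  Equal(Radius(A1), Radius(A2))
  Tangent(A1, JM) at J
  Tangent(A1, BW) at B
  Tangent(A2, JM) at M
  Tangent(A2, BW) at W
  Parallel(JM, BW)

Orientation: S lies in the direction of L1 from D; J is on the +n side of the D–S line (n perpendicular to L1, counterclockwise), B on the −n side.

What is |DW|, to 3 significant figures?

53.3

Tangency of A1 to both parallel lines with radius 19.4 puts J and B at D ± 19.4·n: J = (-10.5, 16.3), B = (10.5, -16.3). Equal radii place M and W the same way about S: M = S + 19.4·n = (31.1, 43.2), W = S − 19.4·n = (52.2, 10.7). Then |DW| = |W − D| = 53.3.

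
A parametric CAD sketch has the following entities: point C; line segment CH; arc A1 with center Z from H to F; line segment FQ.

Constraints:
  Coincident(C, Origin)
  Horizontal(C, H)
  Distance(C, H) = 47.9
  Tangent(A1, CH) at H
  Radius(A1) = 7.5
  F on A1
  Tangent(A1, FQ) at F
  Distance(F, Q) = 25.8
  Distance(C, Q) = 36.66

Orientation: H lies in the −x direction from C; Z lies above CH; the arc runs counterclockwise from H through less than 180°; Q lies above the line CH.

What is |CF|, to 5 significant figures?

41.830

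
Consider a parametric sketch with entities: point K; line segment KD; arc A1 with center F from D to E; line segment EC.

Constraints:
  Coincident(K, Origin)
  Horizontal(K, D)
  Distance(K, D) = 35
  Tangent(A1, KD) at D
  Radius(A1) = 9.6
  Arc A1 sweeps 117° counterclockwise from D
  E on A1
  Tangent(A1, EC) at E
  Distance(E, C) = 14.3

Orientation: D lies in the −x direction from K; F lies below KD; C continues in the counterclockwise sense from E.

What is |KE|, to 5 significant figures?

45.736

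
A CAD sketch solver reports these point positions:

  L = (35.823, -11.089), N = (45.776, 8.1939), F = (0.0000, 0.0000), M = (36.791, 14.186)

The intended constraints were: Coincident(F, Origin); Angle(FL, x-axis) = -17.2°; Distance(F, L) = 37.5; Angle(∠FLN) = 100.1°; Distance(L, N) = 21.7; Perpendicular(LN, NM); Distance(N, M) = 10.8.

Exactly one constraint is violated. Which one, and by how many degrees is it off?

Perpendicular(LN, NM) — off by 6.40°.

F = (0.00, 0.00) ✓; FL at -17.20° ✓; |FL| = 37.50 ✓; ∠FLN = 100.1° ✓; |LN| = 21.70 ✓; ∠(LN, NM) = 83.60° ✗; |NM| = 10.80 ✓.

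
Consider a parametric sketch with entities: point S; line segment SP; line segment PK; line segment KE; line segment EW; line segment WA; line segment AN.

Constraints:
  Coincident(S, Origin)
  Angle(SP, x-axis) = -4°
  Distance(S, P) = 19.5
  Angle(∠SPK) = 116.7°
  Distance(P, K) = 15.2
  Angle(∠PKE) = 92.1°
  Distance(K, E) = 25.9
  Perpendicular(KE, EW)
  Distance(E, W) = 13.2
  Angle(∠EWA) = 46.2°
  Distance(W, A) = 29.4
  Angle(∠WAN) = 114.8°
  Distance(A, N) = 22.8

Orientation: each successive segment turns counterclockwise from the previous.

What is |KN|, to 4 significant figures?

31.15

S is at the origin; SP runs at -4.0° with length 19.5, so P = (19.45, -1.360). ∠SPK = 116.7° gives PK at 59.30° from the x-axis; with |PK| = 15.2, K = (27.21, 11.71). ∠PKE = 92.1° gives KE at 147.2° from the x-axis; with |KE| = 25.9, E = (5.442, 25.74). KE ⟂ EW, so EW runs at -122.8°; with |EW| = 13.2, W = (-1.708, 14.64). ∠EWA = 46.2° gives WA at 11.00° from the x-axis; with |WA| = 29.4, A = (27.15, 20.25). ∠WAN = 114.8° gives AN at 76.20° from the x-axis; with |AN| = 22.8, N = (32.59, 42.40). Then |KN| = |N − K| = 31.15.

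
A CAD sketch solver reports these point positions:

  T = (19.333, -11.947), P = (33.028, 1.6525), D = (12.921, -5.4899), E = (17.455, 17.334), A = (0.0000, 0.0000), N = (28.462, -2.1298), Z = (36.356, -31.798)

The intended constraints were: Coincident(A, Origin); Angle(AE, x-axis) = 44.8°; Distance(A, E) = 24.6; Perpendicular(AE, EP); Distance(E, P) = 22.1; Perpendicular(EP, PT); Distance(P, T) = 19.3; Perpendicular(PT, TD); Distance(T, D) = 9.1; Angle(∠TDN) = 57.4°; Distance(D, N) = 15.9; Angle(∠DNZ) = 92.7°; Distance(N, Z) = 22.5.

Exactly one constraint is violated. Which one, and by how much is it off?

Distance(N, Z) = 22.5 — off by 8.20.

A = (0.00, 0.00) ✓; AE at 44.80° ✓; |AE| = 24.60 ✓; ∠(AE, EP) = 90.00° ✓; |EP| = 22.10 ✓; ∠(EP, PT) = 90.00° ✓; |PT| = 19.30 ✓; ∠(PT, TD) = 90.00° ✓; |TD| = 9.100 ✓; ∠TDN = 57.40° ✓; |DN| = 15.90 ✓; ∠DNZ = 92.70° ✓; |NZ| = 30.70 ✗.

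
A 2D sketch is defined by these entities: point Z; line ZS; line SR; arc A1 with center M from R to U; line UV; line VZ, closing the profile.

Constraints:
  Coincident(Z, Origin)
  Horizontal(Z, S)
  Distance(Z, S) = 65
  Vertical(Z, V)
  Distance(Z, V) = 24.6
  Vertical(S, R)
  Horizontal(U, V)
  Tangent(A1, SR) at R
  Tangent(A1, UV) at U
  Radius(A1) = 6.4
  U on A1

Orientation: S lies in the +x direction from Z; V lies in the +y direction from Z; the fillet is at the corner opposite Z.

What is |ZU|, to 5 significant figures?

63.554

The virtual corner opposite Z is at (65.000, 24.600). A1 meets SR tangentially, so MR is at right angles to SR and the tangent condition forces MU to be normal to UV, with radius 6.4, so the center M sits 6.4 in from both sides at M = (58.600, 18.200). That places the tangent points at R = (65.000, 18.200) on SR and U = (58.600, 24.600) on UV. Then |ZU| = |U − Z| = 63.554.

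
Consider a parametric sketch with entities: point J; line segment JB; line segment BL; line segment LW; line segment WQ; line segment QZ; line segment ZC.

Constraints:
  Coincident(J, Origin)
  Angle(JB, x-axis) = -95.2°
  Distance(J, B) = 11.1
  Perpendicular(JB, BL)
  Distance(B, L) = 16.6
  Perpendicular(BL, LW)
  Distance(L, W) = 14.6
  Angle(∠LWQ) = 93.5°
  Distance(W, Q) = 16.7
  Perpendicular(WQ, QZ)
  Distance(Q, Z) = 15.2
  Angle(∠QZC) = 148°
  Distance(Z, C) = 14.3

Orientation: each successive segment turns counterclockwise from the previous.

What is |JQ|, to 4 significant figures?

4.520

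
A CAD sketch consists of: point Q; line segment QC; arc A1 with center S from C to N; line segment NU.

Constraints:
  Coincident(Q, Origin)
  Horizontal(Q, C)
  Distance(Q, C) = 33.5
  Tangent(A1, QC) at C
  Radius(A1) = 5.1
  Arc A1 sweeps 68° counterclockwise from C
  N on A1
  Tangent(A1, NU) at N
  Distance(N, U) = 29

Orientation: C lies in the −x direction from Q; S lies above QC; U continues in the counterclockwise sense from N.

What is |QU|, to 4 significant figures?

35.01

Q is at the origin; Q and C share the same y with |QC| = 33.5 and C on the −x side, so C = (-33.50, 0.000). Since A1 is tangent to QC there, SC ⟂ QC, so S = C + (0, 5.1) = (-33.50, 5.100). On A1, C sits at bearing -90° from S; a 68° counterclockwise sweep puts N at bearing -22°, so N = S + 5.1·(cos -22°, sin -22°) = (-28.77, 3.190). The tangent condition forces SN to be normal to NU, so NU runs along (−sin -22°, cos -22°); with |NU| = 29.0, U = (-17.91, 30.08). Then |QU| = |U − Q| = 35.01.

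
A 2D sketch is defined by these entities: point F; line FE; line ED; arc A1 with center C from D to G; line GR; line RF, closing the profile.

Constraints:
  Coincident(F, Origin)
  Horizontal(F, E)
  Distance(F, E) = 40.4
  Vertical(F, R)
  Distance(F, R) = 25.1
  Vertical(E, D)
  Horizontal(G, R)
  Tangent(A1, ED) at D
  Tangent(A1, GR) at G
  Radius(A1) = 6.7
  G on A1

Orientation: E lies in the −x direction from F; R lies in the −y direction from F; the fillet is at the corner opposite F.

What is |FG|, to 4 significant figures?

42.02

F is at the origin; FE is horizontal with |FE| = 40.4 and E on the −x side, so E = (-40.40, 0.000). F and R share the same x with |FR| = 25.1 and R on the −y side, so R = (0.000, -25.10). The virtual corner opposite F is at (-40.40, -25.10). Since A1 is tangent to ED there, CD ⟂ ED and tangency of A1 to GR means the radius CG is perpendicular to GR, with radius 6.7, so the center C sits 6.7 in from both sides at C = (-33.70, -18.40). That places the tangent points at D = (-40.40, -18.40) on ED and G = (-33.70, -25.10) on GR. Then |FG| = |G − F| = 42.02.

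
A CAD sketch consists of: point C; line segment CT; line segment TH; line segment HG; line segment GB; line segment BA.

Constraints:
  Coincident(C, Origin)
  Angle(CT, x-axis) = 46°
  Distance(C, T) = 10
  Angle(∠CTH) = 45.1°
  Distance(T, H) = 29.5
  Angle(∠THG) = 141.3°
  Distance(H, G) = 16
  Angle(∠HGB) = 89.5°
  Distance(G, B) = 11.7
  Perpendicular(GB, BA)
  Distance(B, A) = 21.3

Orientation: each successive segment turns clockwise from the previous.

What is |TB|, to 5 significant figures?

39.501

C is at the origin; CT runs at 46.0° with length 10.0, so T = (6.9466, 7.1934). ∠CTH = 45.1° gives TH at -88.900° from the x-axis; with |TH| = 29.5, H = (7.5129, -22.301). ∠THG = 141.3° gives HG at -127.60° from the x-axis; with |HG| = 16.0, G = (-2.2494, -34.978). ∠HGB = 89.5° gives GB at 141.90° from the x-axis; with |GB| = 11.7, B = (-11.457, -27.758). Then |TB| = |B − T| = 39.501.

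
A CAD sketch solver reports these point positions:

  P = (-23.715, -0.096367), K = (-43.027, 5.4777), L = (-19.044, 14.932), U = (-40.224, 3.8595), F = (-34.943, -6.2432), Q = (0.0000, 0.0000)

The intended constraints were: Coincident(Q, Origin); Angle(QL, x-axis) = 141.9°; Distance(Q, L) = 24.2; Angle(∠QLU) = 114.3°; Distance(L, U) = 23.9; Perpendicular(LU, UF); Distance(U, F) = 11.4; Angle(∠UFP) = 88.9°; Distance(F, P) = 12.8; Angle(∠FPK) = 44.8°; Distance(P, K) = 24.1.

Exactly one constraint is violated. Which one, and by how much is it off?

Distance(P, K) = 24.1 — off by 4.00.

Q = (0.00, 0.00) ✓; QL at 141.9° ✓; |QL| = 24.20 ✓; ∠QLU = 114.3° ✓; |LU| = 23.90 ✓; ∠(LU, UF) = 90.00° ✓; |UF| = 11.40 ✓; ∠UFP = 88.90° ✓; |FP| = 12.80 ✓; ∠FPK = 44.80° ✓; |PK| = 20.10 ✗.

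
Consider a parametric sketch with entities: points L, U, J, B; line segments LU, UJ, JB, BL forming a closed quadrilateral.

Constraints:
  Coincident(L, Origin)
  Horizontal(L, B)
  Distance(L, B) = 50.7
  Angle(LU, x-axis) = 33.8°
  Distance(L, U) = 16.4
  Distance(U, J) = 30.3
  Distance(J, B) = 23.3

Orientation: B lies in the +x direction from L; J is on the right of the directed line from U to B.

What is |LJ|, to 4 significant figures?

35.63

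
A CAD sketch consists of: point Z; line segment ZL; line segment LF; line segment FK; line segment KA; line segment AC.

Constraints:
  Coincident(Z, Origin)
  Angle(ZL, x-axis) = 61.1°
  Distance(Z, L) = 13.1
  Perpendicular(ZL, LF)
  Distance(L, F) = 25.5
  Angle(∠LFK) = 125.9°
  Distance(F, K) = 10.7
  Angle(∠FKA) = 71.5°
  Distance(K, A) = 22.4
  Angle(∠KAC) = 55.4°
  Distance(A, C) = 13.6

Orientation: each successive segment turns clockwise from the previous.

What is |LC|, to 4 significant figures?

14.61

Z is at the origin; ZL runs at 61.1° with length 13.1, so L = (6.331, 11.47). ZL ⟂ LF, so LF runs at -28.90°; with |LF| = 25.5, F = (28.66, -0.8551). ∠LFK = 125.9° gives FK at -83.00° from the x-axis; with |FK| = 10.7, K = (29.96, -11.48). ∠FKA = 71.5° gives KA at 168.5° from the x-axis; with |KA| = 22.4, A = (8.009, -7.010). ∠KAC = 55.4° gives AC at 43.90° from the x-axis; with |AC| = 13.6, C = (17.81, 2.421). Then |LC| = |C − L| = 14.61.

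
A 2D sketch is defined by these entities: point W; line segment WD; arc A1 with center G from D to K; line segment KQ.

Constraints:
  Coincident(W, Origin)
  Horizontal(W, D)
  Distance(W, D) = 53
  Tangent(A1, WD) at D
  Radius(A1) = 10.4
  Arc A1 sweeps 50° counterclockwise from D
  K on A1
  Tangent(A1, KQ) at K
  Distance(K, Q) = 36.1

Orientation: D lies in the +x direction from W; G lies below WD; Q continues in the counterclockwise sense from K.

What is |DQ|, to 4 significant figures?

44.22

On A1, D sits at bearing 90° from G; a 50° counterclockwise sweep puts K at bearing 140°, so K = G + 10.4·(cos 140°, sin 140°) = (45.03, -3.715). A1 meets KQ tangentially, so GK is at right angles to KQ, so KQ runs along (−sin 140°, cos 140°); with |KQ| = 36.1, Q = (21.83, -31.37). Then |DQ| = |Q − D| = 44.22.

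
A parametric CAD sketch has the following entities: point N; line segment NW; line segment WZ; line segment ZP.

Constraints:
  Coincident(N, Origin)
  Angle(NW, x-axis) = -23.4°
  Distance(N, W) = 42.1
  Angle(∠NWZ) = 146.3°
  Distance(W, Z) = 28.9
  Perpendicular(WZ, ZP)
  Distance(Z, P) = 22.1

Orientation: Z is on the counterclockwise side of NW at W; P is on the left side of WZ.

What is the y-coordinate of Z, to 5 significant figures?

-11.553

N is at the origin; NW runs at -23.4° with length 42.1, so W = 42.1·(cos -23.4°, sin -23.4°) = (38.637, -16.720). ∠NWZ = 146.3°, so WZ runs at -23.4° + (180° − 146.3°) = 10.300° from the x-axis; with |WZ| = 28.9, Z = W + 28.9·(cos 10.300°, sin 10.300°) = (67.072, -11.553). So Z.y = -11.553.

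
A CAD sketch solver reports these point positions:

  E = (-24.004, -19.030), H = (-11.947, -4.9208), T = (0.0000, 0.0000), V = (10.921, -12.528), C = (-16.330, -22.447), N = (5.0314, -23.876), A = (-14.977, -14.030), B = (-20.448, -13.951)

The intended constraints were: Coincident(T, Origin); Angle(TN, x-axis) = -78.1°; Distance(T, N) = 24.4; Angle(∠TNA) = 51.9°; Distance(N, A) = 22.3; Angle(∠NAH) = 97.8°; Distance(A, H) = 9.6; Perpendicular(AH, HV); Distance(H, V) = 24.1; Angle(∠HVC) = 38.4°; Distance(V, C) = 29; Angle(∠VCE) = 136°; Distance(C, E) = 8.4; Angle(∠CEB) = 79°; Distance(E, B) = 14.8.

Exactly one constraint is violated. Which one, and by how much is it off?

Distance(E, B) = 14.8 — off by 8.60.

T = (0.00, 0.00) ✓; TN at -78.10° ✓; |TN| = 24.40 ✓; ∠TNA = 51.90° ✓; |NA| = 22.30 ✓; ∠NAH = 97.80° ✓; |AH| = 9.600 ✓; ∠(AH, HV) = 90.00° ✓; |HV| = 24.10 ✓; ∠HVC = 38.40° ✓; |VC| = 29.00 ✓; ∠VCE = 136.0° ✓; |CE| = 8.400 ✓; ∠CEB = 79.00° ✓; |EB| = 6.200 ✗.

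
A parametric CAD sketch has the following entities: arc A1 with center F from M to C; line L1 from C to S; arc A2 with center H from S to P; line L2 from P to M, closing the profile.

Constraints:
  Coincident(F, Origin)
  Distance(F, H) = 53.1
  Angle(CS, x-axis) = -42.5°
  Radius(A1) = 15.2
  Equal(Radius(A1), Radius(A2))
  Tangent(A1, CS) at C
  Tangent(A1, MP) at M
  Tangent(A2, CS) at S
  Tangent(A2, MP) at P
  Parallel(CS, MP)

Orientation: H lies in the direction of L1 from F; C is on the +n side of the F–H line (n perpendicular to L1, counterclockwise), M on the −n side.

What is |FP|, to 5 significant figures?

55.233

Tangency of A1 to both parallel lines with radius 15.2 puts C and M at F ± 15.2·n: C = (10.269, 11.207), M = (-10.269, -11.207). Equal radii place S and P the same way about H: S = H + 15.2·n = (49.418, -24.667), P = H − 15.2·n = (28.880, -47.080). Then |FP| = |P − F| = 55.233.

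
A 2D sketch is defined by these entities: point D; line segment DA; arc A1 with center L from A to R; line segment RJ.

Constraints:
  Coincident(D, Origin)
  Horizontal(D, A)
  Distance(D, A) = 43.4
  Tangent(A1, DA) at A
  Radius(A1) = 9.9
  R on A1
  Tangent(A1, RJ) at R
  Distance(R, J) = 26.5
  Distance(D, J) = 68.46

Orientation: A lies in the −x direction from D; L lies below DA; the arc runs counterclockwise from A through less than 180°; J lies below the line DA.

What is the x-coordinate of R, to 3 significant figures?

-52.9

D is at the origin; D and A share the same y with |DA| = 43.4 and A on the −x side, so A = (-43.4, 0.00). A1 meets DA tangentially, so LA is at right angles to DA, so L = A + (0, -9.9) = (-43.4, -9.90). Since LR ⟂ RJ (tangency), |LJ| = √(9.9² + 26.5²) = 28.3 regardless of where R sits on A1. So J lies on both circle(D, 68.46) and circle(L, 28.3); the below-DA intersection is J = (-60.1, -32.7). R is the foot of the tangent from J: R = (-52.9, -7.20).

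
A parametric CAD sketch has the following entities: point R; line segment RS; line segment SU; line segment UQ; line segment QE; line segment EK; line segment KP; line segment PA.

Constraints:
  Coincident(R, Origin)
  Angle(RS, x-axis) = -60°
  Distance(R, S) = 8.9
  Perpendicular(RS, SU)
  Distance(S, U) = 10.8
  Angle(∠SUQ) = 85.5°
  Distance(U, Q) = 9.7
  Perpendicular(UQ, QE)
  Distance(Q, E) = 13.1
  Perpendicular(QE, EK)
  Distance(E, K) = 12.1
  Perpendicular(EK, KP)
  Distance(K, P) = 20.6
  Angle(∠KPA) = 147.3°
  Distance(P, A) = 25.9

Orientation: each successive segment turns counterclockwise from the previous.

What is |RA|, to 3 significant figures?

39.4

R is at the origin; RS runs at -60.0° with length 8.9, so S = (4.45, -7.71). RS is perpendicular to SU, so SU runs at 30.0°; with |SU| = 10.8, U = (13.8, -2.31). ∠SUQ = 85.5° gives UQ at 124° from the x-axis; with |UQ| = 9.7, Q = (8.31, 5.69). The perpendicularity gives QE at right angles to UQ, so QE runs at -146°; with |QE| = 13.1, E = (-2.49, -1.73). QE ⟂ EK, so EK runs at -55.5°; with |EK| = 12.1, K = (4.37, -11.7). EK ⟂ KP, so KP runs at 34.5°; with |KP| = 20.6, P = (21.3, -0.0375). ∠KPA = 147.3° gives PA at 67.2° from the x-axis; with |PA| = 25.9, A = (31.4, 23.8). Then |RA| = |A − R| = 39.4.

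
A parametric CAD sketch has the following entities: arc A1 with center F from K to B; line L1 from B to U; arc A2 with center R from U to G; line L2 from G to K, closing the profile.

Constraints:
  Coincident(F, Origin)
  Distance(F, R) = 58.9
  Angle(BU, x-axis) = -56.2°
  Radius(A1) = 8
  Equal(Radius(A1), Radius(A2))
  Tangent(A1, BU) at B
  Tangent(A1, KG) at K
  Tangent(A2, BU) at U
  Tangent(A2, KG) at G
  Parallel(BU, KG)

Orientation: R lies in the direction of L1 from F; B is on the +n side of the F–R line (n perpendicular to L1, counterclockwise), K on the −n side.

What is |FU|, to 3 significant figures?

59.4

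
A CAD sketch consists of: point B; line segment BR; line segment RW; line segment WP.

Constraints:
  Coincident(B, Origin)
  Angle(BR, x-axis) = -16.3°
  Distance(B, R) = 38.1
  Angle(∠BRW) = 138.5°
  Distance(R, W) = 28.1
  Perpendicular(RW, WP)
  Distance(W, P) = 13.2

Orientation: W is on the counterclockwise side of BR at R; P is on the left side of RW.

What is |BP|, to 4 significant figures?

57.90

B is at the origin; BR runs at -16.3° with length 38.1, so R = 38.1·(cos -16.3°, sin -16.3°) = (36.57, -10.69). ∠BRW = 138.5°, so RW runs at -16.3° + (180° − 138.5°) = 25.20° from the x-axis; with |RW| = 28.1, W = R + 28.1·(cos 25.20°, sin 25.20°) = (61.99, 1.271). The perpendicularity gives WP at right angles to RW; with |WP| = 13.2 on the left of RW, P = W + 13.2·(-0.4258, 0.9048) = (56.37, 13.21). Then |BP| = |P − B| = 57.90.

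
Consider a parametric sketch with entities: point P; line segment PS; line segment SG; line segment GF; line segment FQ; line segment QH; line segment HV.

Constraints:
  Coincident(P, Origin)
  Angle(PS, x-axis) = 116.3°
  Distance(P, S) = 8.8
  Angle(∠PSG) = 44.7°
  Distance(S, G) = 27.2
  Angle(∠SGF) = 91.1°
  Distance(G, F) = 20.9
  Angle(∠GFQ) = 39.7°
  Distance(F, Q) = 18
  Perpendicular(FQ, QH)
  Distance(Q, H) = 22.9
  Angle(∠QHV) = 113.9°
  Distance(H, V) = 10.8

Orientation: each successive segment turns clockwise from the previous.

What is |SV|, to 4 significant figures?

43.05

P is at the origin; PS runs at 116.3° with length 8.8, so S = (-3.899, 7.889). ∠PSG = 44.7° gives SG at -19.00° from the x-axis; with |SG| = 27.2, G = (21.82, -0.9664). ∠SGF = 91.1° gives GF at -107.9° from the x-axis; with |GF| = 20.9, F = (15.40, -20.85). ∠GFQ = 39.7° gives FQ at 111.8° from the x-axis; with |FQ| = 18.0, Q = (8.711, -4.142). FQ is perpendicular to QH, so QH runs at 21.80°; with |QH| = 22.9, H = (29.97, 4.362). ∠QHV = 113.9° gives HV at -44.30° from the x-axis; with |HV| = 10.8, V = (37.70, -3.181). Then |SV| = |V − S| = 43.05.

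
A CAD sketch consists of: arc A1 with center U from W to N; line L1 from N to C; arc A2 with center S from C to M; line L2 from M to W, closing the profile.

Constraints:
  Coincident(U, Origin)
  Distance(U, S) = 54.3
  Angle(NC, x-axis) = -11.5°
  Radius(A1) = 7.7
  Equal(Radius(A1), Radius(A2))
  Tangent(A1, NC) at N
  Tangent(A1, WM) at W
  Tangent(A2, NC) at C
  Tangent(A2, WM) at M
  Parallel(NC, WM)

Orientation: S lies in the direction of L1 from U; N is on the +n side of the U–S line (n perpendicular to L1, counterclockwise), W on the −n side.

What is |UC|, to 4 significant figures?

54.84

The slot axis is L1's direction at -11.5°, so u = (cos -11.5°, sin -11.5°) = (0.9799, -0.1994) and n = (−sin -11.5°, cos -11.5°) = (0.1994, 0.9799). U is at the origin and S lies 54.3 along u from U, so S = 54.3·u = (53.21, -10.83). Tangency of A1 to both parallel lines with radius 7.7 puts N and W at U ± 7.7·n: N = (1.535, 7.545), W = (-1.535, -7.545). Equal radii place C and M the same way about S: C = S + 7.7·n = (54.75, -3.280), M = S − 7.7·n = (51.67, -18.37). Then |UC| = |C − U| = 54.84.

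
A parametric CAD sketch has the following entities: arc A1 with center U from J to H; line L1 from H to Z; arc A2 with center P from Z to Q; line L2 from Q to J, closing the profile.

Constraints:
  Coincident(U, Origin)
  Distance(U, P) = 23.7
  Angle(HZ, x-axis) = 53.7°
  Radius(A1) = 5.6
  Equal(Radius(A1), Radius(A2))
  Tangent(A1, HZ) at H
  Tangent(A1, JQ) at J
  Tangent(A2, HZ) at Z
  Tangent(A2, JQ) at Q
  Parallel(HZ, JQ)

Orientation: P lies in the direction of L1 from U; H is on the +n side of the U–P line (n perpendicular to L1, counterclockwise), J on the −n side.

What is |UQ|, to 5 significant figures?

24.353

The slot axis is L1's direction at 53.7°, so u = (cos 53.7°, sin 53.7°) = (0.59201, 0.80593) and n = (−sin 53.7°, cos 53.7°) = (-0.80593, 0.59201). U is at the origin and P lies 23.7 along u from U, so P = 23.7·u = (14.031, 19.101). Tangency of A1 to both parallel lines with radius 5.6 puts H and J at U ± 5.6·n: H = (-4.5132, 3.3153), J = (4.5132, -3.3153). Equal radii place Z and Q the same way about P: Z = P + 5.6·n = (9.5175, 22.416), Q = P − 5.6·n = (18.544, 15.785). Then |UQ| = |Q − U| = 24.353.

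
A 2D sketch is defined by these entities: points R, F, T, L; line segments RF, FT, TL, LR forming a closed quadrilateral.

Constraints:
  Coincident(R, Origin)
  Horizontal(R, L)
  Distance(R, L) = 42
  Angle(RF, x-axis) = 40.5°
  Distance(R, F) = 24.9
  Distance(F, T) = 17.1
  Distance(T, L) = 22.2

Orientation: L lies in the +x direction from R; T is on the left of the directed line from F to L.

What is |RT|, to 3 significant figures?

41.1

Checks: |FT| = 17.10 ✓; |TL| = 22.20 ✓.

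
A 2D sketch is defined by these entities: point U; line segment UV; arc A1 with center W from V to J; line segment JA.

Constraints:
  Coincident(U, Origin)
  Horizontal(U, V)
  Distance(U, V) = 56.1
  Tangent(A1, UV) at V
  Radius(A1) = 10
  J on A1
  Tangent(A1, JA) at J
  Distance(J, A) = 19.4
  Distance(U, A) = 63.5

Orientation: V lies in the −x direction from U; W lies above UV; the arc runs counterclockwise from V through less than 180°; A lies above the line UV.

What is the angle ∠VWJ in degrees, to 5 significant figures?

114.29°

Checks: ∠(WV, VU) = 90.00° ✓; |WV| = 10.00 ✓; |WJ| = 10.00 ✓; ∠(WJ, JA) = 90.00° ✓; |JA| = 19.40 ✓; |UA| = 63.50 ✓.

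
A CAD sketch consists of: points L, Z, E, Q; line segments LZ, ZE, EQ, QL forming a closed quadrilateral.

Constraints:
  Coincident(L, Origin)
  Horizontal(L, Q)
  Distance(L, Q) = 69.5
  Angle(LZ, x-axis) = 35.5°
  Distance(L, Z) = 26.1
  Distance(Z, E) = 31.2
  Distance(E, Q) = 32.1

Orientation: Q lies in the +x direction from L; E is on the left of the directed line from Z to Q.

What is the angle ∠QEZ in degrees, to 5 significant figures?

106.06°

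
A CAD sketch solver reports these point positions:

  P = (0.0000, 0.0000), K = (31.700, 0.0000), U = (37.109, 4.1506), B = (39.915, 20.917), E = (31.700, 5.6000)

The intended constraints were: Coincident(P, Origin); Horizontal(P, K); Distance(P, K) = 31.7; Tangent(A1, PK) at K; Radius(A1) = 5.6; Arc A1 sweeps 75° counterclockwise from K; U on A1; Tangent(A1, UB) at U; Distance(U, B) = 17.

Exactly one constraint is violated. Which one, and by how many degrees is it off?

Tangent(A1, UB) at U — off by 5.50°.

P = (0.00, 0.00) ✓; P.y = 0.00, K.y = 0.00 ✓; |PK| = 31.70 ✓; ∠(EK, KP) = 90.00° ✓; |EK| = 5.600 ✓; bearing(E→U) − bearing(E→K) = 75.00° ✓; |EU| = 5.600 ✓; ∠(EU, UB) = 84.50° ✗; |UB| = 17.00 ✓.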